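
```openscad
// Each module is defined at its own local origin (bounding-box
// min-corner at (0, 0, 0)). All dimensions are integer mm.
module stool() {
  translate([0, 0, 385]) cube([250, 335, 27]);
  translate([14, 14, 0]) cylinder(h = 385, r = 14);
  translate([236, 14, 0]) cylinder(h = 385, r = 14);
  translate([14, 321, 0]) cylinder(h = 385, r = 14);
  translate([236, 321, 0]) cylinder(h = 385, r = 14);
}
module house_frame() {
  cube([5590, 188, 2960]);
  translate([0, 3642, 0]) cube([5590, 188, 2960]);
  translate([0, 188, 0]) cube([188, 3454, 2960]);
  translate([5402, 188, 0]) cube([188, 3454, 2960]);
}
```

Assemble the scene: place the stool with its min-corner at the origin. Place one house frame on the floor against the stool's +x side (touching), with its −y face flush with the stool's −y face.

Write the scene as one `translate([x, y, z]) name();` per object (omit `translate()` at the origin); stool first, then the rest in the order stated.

stool();
translate([250, 0, 0]) house_frame();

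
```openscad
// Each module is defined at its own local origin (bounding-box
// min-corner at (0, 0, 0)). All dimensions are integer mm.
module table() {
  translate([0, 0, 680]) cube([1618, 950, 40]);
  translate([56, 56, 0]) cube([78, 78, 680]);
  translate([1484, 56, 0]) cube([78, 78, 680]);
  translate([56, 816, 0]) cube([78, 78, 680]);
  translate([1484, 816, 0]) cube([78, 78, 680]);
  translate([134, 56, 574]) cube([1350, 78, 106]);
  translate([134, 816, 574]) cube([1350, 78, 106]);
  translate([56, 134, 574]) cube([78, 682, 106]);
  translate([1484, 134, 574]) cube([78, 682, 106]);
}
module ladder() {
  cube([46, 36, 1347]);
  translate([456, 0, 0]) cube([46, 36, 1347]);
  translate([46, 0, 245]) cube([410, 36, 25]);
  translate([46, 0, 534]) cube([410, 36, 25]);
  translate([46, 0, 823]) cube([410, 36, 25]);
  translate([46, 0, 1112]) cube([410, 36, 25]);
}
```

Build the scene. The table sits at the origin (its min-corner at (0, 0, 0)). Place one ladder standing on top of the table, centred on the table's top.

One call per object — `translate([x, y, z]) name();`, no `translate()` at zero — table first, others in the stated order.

table();
translate([558, 457, 720]) ladder();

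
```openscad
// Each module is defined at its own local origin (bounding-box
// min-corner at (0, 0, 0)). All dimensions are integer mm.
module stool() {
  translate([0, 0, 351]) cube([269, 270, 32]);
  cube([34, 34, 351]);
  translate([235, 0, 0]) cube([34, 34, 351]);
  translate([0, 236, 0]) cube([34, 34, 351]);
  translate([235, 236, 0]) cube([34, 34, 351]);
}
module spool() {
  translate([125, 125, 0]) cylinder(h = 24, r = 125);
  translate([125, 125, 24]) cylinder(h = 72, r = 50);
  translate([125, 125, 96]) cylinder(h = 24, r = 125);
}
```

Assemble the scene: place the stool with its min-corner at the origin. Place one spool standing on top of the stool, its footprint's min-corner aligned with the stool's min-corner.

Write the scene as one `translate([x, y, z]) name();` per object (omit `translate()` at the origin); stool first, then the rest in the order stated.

stool();
translate([0, 0, 383]) spool();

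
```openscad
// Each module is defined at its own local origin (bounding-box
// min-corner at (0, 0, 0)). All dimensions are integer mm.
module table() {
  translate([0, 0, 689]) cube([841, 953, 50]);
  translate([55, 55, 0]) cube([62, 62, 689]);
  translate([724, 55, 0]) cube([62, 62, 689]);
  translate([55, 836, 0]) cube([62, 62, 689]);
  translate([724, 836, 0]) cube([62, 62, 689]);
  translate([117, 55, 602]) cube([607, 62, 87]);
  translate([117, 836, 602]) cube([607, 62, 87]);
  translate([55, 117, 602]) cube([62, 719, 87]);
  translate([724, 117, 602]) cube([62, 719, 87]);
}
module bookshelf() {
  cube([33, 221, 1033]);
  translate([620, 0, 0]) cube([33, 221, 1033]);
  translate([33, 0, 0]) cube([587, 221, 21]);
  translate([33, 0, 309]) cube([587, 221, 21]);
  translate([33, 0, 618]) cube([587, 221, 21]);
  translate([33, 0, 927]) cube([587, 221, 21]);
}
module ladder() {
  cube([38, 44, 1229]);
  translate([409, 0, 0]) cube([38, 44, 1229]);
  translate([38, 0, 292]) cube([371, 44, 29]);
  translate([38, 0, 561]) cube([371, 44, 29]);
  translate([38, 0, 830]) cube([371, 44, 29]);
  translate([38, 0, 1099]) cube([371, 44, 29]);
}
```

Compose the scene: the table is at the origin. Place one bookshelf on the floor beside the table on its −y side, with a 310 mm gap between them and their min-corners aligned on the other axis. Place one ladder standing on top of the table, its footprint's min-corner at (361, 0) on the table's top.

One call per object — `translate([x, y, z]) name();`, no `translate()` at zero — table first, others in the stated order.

table();
translate([0, -531, 0]) bookshelf();
translate([361, 0, 739]) ladder();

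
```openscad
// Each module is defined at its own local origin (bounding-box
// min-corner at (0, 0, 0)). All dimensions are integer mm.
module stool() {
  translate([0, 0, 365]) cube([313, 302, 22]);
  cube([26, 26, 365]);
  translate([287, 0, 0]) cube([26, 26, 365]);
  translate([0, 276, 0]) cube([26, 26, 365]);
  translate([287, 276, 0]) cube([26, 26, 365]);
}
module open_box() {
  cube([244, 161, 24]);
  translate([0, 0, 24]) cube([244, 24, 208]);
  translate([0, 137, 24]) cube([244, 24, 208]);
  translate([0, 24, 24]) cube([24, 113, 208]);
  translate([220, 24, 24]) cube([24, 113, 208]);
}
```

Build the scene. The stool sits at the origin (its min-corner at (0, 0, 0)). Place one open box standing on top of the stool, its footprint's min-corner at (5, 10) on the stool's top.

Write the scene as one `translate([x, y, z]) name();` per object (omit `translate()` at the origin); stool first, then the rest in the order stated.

stool();
translate([5, 10, 387]) open_box();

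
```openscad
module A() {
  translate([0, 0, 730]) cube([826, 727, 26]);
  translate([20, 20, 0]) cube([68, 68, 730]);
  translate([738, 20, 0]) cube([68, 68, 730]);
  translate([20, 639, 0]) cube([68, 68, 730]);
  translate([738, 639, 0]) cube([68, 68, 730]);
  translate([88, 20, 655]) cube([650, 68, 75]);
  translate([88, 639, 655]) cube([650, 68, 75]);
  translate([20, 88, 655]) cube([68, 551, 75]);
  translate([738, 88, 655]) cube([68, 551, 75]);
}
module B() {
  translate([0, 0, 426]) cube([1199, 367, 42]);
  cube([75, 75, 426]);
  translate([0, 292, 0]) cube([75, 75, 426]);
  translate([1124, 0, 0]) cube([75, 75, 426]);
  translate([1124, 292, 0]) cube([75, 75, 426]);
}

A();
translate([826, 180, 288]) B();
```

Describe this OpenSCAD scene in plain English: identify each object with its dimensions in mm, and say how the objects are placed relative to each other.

A is a table: top 826 mm (x) × 727 mm (y), 26 mm thick, upper face at z = 756 mm, on four 68×68 mm square legs, each inset 20 mm from the nearest pair of top edges, running from z = 0 to the bottom of the top. Four apron rails, 68 mm thick and 75 mm tall, run between adjacent legs with their top edges flush with the underside of the top and their outer faces flush with the legs' outer faces.

B is a long wooden bench with a 1199 mm (x) × 367 mm (y) seat, 42 mm thick, its top surface 468 mm above the floor. Four 75 mm square legs at the seat corners, flush with the edges, run from z = 0 to the seat underside.

The bench is beside the table with their tops flush at z = 756.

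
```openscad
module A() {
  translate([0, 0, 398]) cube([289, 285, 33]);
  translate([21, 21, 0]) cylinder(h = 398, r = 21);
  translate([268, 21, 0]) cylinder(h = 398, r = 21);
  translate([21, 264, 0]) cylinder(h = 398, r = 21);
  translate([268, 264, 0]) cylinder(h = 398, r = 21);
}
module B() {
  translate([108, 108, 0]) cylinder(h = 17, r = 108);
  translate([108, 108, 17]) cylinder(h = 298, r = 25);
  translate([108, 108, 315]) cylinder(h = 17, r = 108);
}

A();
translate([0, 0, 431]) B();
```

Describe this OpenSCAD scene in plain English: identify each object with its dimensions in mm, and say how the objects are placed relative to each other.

A is a simple wooden stool: a rectangular seat 289 mm (x) by 285 mm (y), 33 mm thick, top face at z = 431 mm, on four round legs, each 42 mm in diameter. The legs rest on z = 0, each leg's axis is inset half a diameter from the nearest pair of seat edges (so the leg's bounding box is flush with the corner).

B is a spool: two coaxial disc flanges of radius 108 mm and thickness 17 mm, joined by a core cylinder of radius 25 mm and height 298 mm. The lower flange rests on z = 0 and the three cylinders share a vertical axis.

The spool is on top of the stool.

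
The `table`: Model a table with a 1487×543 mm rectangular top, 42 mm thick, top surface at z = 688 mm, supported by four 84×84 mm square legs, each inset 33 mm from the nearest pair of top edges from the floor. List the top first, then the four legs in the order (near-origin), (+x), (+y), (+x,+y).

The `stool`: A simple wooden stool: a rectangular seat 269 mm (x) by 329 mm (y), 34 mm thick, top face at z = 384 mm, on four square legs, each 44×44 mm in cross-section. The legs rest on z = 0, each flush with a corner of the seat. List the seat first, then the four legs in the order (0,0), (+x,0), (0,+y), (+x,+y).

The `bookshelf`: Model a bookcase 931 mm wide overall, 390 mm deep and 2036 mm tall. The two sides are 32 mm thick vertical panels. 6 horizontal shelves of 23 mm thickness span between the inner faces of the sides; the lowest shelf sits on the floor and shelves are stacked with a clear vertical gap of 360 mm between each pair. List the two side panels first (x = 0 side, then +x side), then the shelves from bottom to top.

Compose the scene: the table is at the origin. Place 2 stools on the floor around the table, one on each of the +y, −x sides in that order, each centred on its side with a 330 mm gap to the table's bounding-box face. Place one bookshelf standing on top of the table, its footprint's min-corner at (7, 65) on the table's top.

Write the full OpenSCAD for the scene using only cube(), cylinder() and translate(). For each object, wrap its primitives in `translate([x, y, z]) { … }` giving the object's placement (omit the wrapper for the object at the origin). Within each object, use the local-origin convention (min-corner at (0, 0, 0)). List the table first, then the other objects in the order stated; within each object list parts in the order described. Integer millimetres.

translate([0, 0, 646]) cube([1487, 543, 42]);
translate([33, 33, 0]) cube([84, 84, 646]);
translate([1370, 33, 0]) cube([84, 84, 646]);
translate([33, 426, 0]) cube([84, 84, 646]);
translate([1370, 426, 0]) cube([84, 84, 646]);
translate([609, 873, 0]) {
  translate([0, 0, 350]) cube([269, 329, 34]);
  cube([44, 44, 350]);
  translate([225, 0, 0]) cube([44, 44, 350]);
  translate([0, 285, 0]) cube([44, 44, 350]);
  translate([225, 285, 0]) cube([44, 44, 350]);
}
translate([-599, 107, 0]) {
  translate([0, 0, 350]) cube([269, 329, 34]);
  cube([44, 44, 350]);
  translate([225, 0, 0]) cube([44, 44, 350]);
  translate([0, 285, 0]) cube([44, 44, 350]);
  translate([225, 285, 0]) cube([44, 44, 350]);
}
translate([7, 65, 688]) {
  cube([32, 390, 2036]);
  translate([899, 0, 0]) cube([32, 390, 2036]);
  translate([32, 0, 0]) cube([867, 390, 23]);
  translate([32, 0, 383]) cube([867, 390, 23]);
  translate([32, 0, 766]) cube([867, 390, 23]);
  translate([32, 0, 1149]) cube([867, 390, 23]);
  translate([32, 0, 1532]) cube([867, 390, 23]);
  translate([32, 0, 1915]) cube([867, 390, 23]);
}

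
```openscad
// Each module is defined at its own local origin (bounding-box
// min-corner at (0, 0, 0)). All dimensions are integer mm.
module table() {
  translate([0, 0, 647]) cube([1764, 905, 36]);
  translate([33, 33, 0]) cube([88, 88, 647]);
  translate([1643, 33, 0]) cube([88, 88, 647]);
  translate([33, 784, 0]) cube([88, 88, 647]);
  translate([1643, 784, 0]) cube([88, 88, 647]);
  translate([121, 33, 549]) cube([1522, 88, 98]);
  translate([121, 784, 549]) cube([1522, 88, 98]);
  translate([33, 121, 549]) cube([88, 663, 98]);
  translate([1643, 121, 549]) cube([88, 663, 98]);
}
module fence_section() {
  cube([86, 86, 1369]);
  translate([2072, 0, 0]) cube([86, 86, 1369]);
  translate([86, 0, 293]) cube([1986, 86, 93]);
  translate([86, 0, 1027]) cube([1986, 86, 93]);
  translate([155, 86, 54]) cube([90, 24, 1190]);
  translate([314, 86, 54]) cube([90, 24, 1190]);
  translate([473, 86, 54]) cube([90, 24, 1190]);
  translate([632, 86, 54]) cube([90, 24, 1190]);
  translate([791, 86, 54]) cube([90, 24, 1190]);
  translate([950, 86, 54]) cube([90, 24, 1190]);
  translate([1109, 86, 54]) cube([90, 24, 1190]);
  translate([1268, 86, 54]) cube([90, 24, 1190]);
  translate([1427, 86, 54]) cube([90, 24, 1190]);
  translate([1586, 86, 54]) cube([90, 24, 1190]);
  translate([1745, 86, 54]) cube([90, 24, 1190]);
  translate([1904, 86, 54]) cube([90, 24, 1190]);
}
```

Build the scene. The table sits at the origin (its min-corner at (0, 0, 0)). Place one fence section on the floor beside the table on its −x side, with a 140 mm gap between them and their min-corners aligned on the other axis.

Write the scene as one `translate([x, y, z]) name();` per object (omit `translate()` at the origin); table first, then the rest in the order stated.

table();
translate([-2298, 0, 0]) fence_section();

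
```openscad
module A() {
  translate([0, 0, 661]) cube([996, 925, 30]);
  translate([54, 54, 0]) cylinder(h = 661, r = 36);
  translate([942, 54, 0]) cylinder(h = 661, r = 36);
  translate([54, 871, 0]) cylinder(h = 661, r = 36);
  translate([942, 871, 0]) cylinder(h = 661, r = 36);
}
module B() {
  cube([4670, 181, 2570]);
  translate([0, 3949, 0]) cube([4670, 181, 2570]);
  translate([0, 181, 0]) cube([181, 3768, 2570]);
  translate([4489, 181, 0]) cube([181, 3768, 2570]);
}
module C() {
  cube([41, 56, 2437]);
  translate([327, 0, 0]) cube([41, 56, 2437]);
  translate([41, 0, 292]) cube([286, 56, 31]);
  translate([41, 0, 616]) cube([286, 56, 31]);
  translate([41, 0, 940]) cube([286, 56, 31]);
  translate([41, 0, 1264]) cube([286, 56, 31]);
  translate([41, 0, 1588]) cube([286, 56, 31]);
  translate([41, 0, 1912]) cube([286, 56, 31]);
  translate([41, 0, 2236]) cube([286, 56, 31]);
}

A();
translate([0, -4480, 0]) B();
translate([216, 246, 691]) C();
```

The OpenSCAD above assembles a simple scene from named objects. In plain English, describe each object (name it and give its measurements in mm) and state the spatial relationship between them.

A is a rectangular dining table. The top is 996×925×30 mm with its upper surface at z = 691 mm. It stands on four round legs of 72 mm diameter, each leg's bounding box inset 18 mm from the nearest pair of top edges, running from the floor to the underside of the top.

B is a box-shaped house frame (walls only): outside footprint 4670×4130 mm, wall height 2570 mm, wall thickness 181 mm. The two y-facing walls run the full x-width; the two x-facing walls fit between the inner faces of the y-facing walls.

C is a straight ladder. Two 41×56 mm vertical rails, 2437 mm tall, stand 368 mm apart (outside-to-outside) with their front faces coplanar on the −y side. 7 rungs, each 56 mm deep and 31 mm tall, span between the inner faces of the rails, front faces flush with the rails. The lowest rung's underside is at z = 292 mm and rungs are spaced 324 mm apart (underside to underside).

The house frame is on the floor beside the table on its −y side. The ladder is on top of the table.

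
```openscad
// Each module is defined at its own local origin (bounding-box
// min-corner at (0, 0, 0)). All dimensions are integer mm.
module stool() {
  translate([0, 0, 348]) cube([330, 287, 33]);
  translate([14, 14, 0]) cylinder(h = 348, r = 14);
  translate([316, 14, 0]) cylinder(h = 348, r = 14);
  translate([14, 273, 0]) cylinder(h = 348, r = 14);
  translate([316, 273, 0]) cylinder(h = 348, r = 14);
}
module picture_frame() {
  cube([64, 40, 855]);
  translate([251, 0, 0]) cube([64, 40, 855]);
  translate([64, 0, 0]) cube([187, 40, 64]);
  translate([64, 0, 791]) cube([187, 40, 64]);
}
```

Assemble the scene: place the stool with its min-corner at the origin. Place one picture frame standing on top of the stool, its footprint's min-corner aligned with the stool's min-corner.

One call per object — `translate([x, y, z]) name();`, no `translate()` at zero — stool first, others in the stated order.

stool();
translate([0, 0, 381]) picture_frame();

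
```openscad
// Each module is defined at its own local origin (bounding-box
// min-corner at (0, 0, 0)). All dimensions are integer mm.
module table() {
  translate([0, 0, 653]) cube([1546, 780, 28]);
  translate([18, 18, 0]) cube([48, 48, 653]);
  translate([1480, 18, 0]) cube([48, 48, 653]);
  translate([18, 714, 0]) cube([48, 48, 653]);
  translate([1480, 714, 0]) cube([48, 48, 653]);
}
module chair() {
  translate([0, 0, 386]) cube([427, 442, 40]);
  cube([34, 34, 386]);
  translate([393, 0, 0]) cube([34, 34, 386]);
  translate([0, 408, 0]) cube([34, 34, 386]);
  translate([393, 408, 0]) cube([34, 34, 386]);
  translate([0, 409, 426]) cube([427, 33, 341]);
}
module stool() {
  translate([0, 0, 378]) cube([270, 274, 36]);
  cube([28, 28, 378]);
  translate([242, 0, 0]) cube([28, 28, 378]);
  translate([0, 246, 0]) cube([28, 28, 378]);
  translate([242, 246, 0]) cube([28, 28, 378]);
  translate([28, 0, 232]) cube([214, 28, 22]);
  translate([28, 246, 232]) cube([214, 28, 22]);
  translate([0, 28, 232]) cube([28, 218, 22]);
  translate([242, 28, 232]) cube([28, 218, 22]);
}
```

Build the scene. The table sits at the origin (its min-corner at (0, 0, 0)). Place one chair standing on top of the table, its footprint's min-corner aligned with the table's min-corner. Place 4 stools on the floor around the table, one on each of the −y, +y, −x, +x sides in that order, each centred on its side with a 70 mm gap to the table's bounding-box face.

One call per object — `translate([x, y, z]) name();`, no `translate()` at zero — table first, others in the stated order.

table();
translate([0, 0, 681]) chair();
translate([638, -344, 0]) stool();
translate([638, 850, 0]) stool();
translate([-340, 253, 0]) stool();
translate([1616, 253, 0]) stool();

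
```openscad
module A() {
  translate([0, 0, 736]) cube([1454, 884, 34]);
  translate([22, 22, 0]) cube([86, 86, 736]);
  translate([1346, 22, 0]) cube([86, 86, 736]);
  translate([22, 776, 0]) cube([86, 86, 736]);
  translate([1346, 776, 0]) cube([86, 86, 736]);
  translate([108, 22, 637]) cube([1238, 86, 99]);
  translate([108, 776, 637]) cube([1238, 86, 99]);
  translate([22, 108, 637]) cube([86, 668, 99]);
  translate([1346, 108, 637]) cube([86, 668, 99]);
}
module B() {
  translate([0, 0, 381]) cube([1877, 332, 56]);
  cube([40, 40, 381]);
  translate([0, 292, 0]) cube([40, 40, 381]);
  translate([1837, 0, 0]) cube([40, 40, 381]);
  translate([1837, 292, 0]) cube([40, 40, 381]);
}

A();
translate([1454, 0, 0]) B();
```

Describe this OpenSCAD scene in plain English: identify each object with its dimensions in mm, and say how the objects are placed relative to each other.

A is a table with a 1454×884 mm rectangular top, 34 mm thick, top surface at z = 770 mm, supported by four 86×86 mm square legs, each inset 22 mm from the nearest pair of top edges, running from the floor. Four apron rails, 86 mm thick and 99 mm tall, run between adjacent legs with their top edges flush with the underside of the top and their outer faces flush with the legs' outer faces.

B is a bench: a 1877×332 mm seat slab, 56 mm thick, top at z = 437 mm, on four 40×40 mm square legs flush with the seat corners and standing on z = 0.

The bench is against the table's +x side, with their −y faces flush.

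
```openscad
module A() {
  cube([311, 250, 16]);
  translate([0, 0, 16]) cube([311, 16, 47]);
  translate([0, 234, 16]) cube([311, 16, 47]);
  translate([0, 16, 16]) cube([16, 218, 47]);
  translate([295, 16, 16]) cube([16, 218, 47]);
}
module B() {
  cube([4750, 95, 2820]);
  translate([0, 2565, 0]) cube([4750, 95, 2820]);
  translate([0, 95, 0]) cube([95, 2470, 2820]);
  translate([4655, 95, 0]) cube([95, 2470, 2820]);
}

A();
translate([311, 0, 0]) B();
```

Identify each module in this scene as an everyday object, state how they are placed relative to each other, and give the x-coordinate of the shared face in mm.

A is an open box. B is a house frame. The house frame is against the open box's +x side, with their −y faces flush. The x-coordinate of the shared face is 311 mm.

The open box's +x face and the house frame's −x face are both at x = 311 mm.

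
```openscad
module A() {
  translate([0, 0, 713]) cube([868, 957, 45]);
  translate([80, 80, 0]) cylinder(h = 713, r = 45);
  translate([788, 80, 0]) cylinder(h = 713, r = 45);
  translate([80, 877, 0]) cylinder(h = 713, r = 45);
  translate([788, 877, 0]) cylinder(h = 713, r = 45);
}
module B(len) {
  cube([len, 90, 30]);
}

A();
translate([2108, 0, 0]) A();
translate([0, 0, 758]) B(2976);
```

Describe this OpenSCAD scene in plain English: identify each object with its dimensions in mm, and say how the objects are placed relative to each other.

A is a table: top 868 mm (x) × 957 mm (y), 45 mm thick, upper face at z = 758 mm, on four round legs of 90 mm diameter, each leg's bounding box inset 35 mm from the nearest pair of top edges, running from z = 0 to the bottom of the top.

B is a rectangular beam 2976 mm long (x), 90 mm deep (y), 30 mm thick (z).

The beam spans the tops of two tables placed 1240 mm apart, resting at z = 758 mm.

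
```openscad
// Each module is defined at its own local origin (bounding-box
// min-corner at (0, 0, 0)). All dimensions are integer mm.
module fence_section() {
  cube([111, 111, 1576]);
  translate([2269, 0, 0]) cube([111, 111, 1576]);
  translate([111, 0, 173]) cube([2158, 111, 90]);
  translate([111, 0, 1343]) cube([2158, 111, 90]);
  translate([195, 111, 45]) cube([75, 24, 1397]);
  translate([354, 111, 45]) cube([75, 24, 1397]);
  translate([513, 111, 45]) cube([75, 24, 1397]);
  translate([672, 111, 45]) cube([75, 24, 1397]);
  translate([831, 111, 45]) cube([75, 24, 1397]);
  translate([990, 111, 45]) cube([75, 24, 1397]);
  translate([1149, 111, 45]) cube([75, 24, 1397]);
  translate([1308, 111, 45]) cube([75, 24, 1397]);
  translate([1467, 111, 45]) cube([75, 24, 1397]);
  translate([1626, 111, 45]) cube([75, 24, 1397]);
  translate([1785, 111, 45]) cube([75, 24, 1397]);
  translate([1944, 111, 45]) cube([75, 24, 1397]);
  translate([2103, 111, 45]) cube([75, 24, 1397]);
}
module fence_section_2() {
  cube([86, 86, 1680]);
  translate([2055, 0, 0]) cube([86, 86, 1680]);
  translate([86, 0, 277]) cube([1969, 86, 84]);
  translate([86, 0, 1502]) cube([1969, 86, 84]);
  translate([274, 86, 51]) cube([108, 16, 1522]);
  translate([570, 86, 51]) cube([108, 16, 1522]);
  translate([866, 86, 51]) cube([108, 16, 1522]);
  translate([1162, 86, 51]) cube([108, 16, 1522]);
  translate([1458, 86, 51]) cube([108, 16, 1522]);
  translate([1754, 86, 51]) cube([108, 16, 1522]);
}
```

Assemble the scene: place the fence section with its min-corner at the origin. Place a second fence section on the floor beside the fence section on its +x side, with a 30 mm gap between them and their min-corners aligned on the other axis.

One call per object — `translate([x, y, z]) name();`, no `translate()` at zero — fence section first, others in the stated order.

fence_section();
translate([2410, 0, 0]) fence_section_2();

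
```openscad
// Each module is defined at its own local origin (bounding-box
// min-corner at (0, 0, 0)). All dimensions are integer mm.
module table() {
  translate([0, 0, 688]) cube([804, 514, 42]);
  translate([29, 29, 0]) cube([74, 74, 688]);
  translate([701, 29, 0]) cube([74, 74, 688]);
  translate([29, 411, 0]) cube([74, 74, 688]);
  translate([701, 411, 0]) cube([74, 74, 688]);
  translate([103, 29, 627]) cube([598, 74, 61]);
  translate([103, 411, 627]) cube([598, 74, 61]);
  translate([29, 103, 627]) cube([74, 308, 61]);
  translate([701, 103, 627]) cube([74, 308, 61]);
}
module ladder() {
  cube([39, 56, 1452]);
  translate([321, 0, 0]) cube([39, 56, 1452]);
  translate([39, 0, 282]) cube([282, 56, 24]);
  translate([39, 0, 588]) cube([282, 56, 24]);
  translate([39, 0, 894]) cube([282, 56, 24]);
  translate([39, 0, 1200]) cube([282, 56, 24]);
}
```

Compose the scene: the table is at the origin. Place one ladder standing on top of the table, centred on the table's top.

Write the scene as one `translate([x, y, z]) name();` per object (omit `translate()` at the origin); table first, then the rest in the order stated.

table();
translate([222, 229, 730]) ladder();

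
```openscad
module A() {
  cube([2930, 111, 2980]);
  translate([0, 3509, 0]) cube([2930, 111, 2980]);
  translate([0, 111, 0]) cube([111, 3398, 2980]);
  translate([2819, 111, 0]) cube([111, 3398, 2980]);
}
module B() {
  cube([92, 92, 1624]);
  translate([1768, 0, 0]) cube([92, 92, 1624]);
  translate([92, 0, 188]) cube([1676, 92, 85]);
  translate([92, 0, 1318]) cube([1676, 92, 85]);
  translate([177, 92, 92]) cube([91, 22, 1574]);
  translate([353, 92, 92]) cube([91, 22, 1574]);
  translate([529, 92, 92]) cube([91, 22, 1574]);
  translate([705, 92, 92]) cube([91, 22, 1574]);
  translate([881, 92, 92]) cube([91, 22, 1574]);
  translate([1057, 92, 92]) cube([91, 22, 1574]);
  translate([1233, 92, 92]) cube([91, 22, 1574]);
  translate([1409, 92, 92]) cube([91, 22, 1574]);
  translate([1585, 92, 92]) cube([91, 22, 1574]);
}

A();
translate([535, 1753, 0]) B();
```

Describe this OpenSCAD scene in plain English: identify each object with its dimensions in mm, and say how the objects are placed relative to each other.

A is a box-shaped house frame (walls only): outside footprint 2930×3620 mm, wall height 2980 mm, wall thickness 111 mm. The two y-facing walls run the full x-width; the two x-facing walls fit between the inner faces of the y-facing walls.

B is a fence section. Two 92×92 mm posts, 1624 mm tall, stand on the floor with a clear span of 1676 mm between their inner faces. Two horizontal rails of 92×85 mm section span the gap between the posts with their undersides at z = 188 mm and z = 1318 mm, flush with the posts' −y face. 9 pickets, each 91 mm wide, 22 mm thick and 1574 mm tall, are fixed to the +y face of the rails with their bottoms at z = 92 mm, evenly spaced across the span with equal gaps (rounded down to the nearest mm) at the −x end and between each pair — any rounding remainder accumulates at the +x end.

The fence section sits inside the house frame, centred.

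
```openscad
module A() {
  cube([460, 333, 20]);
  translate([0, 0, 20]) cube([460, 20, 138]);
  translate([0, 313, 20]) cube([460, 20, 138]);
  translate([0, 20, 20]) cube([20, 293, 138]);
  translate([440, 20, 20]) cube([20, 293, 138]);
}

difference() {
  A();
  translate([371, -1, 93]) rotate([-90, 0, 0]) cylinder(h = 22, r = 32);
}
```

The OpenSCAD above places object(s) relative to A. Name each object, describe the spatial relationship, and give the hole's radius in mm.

The subtracted cylinder has r = 32 mm.

A is an open box. The open box has a circular hole through its front wall. The hole's radius is 32 mm.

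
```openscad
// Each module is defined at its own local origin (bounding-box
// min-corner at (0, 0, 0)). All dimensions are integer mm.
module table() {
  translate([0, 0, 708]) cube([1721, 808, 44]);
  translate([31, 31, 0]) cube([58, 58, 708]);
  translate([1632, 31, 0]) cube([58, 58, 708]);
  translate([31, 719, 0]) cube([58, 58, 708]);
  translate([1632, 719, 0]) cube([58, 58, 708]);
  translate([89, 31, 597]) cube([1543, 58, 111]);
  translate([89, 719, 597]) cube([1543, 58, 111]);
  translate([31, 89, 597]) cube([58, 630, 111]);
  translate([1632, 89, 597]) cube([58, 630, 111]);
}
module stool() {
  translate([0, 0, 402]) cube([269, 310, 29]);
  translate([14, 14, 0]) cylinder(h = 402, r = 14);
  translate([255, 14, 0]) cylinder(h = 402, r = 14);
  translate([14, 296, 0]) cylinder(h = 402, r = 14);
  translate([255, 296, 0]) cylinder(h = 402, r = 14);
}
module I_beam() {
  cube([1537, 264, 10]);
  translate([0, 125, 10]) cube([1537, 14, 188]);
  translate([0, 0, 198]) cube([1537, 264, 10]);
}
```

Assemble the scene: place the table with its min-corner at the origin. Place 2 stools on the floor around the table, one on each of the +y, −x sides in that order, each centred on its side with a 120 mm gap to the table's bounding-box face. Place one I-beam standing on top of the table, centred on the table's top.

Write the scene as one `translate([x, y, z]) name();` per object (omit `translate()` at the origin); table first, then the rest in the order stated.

table();
translate([726, 928, 0]) stool();
translate([-389, 249, 0]) stool();
translate([92, 272, 752]) I_beam();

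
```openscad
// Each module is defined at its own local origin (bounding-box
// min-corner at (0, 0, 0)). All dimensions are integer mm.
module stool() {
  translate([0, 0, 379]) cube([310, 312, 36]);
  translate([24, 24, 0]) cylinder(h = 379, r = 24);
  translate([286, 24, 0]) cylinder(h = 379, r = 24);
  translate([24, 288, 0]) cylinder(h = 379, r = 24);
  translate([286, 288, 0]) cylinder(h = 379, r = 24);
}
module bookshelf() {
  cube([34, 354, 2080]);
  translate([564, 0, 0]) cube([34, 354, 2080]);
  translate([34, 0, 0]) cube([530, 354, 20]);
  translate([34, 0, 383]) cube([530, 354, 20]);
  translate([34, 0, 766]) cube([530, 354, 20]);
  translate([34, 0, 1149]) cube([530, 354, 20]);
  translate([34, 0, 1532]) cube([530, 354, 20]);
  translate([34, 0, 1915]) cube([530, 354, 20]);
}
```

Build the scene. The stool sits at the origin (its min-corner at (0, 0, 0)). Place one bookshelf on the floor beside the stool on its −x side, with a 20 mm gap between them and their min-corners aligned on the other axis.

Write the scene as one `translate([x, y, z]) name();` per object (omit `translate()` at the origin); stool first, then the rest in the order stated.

stool();
translate([-618, 0, 0]) bookshelf();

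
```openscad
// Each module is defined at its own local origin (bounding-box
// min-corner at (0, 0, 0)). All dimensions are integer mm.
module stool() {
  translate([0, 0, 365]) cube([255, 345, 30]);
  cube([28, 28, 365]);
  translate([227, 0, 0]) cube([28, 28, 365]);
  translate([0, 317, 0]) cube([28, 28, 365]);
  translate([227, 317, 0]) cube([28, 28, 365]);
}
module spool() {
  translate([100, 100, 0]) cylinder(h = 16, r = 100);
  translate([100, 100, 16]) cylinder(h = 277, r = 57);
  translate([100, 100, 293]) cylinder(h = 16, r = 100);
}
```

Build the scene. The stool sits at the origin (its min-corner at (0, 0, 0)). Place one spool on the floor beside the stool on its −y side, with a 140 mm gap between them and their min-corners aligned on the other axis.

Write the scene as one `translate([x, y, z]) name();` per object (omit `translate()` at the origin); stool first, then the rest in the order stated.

stool();
translate([0, -340, 0]) spool();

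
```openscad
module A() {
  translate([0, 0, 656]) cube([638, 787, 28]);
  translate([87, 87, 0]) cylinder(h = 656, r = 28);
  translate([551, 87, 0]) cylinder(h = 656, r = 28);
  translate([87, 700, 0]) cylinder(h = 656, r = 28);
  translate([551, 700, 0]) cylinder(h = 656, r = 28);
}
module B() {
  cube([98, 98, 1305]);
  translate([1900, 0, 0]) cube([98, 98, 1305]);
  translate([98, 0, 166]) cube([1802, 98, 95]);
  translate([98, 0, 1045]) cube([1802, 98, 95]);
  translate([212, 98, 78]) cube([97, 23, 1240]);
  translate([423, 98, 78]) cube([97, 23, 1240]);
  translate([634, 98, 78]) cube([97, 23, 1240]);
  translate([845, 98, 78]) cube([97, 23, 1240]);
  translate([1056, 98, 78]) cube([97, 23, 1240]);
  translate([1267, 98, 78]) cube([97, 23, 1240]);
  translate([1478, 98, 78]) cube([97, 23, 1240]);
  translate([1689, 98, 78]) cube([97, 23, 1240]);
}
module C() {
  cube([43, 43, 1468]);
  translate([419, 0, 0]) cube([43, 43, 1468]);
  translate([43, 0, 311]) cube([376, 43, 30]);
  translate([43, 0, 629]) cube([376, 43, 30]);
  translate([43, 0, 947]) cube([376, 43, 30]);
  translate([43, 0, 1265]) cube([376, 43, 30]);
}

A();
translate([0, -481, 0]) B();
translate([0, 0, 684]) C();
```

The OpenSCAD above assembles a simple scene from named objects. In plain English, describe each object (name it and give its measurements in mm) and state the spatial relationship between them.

A is a table: top 638 mm (x) × 787 mm (y), 28 mm thick, upper face at z = 684 mm, on four round legs of 56 mm diameter, each leg's bounding box inset 59 mm from the nearest pair of top edges, running from z = 0 to the bottom of the top.

B is a fence section. Two 98×98 mm posts, 1305 mm tall, stand on the floor with a clear span of 1802 mm between their inner faces. Two horizontal rails of 98×95 mm section span the gap between the posts with their undersides at z = 166 mm and z = 1045 mm, flush with the posts' −y face. 8 pickets, each 97 mm wide, 23 mm thick and 1240 mm tall, are fixed to the +y face of the rails with their bottoms at z = 78 mm, evenly spaced across the span with equal gaps (rounded down to the nearest mm) at the −x end and between each pair — any rounding remainder accumulates at the +x end.

C is a straight ladder. Two 43×43 mm vertical rails, 1468 mm tall, stand 462 mm apart (outside-to-outside) with their front faces coplanar on the −y side. 4 rungs, each 43 mm deep and 30 mm tall, span between the inner faces of the rails, front faces flush with the rails. The lowest rung's underside is at z = 311 mm and rungs are spaced 318 mm apart (underside to underside).

The fence section is on the floor beside the table on its −y side. The ladder is on top of the table.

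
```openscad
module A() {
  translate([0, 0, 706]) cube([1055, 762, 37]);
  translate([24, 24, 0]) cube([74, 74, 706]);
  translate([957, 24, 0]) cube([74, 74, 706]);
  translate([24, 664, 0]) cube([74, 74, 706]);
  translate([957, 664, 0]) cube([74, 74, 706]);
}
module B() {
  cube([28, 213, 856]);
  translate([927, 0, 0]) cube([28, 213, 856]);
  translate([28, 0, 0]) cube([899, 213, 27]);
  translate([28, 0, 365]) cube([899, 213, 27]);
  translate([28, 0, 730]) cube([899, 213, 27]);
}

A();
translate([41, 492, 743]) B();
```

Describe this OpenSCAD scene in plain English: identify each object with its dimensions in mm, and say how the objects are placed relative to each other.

A is a table with a 1055×762 mm rectangular top, 37 mm thick, top surface at z = 743 mm, supported by four 74×74 mm square legs, each inset 24 mm from the nearest pair of top edges, running from the floor.

B is an open bookshelf. Two side panels, each 28 mm thick, 213 mm deep and 856 mm tall, stand 955 mm apart (outside-to-outside). Between them sit 3 shelves, each 27 mm thick and 213 mm deep, spanning the full gap between the sides. The bottom shelf rests on the floor (its underside at z = 0) and the clear gap between one shelf's top and the next shelf's underside is 338 mm.

The bookshelf is on top of the table.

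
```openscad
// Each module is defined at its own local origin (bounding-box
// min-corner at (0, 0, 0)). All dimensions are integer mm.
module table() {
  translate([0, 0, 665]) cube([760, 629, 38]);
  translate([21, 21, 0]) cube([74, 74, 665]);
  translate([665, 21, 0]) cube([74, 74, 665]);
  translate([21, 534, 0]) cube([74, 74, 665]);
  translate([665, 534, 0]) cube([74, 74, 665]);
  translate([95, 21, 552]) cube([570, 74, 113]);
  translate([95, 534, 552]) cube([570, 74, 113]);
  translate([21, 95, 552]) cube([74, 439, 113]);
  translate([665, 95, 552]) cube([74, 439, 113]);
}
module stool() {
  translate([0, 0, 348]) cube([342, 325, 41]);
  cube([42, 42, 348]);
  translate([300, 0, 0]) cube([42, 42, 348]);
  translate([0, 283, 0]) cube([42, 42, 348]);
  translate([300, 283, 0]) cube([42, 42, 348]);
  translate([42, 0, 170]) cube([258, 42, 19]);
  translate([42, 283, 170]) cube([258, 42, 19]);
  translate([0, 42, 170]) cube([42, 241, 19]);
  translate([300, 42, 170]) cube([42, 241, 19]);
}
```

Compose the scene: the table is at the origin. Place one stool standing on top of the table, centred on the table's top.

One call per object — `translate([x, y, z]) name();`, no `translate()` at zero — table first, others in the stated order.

table();
translate([209, 152, 703]) stool();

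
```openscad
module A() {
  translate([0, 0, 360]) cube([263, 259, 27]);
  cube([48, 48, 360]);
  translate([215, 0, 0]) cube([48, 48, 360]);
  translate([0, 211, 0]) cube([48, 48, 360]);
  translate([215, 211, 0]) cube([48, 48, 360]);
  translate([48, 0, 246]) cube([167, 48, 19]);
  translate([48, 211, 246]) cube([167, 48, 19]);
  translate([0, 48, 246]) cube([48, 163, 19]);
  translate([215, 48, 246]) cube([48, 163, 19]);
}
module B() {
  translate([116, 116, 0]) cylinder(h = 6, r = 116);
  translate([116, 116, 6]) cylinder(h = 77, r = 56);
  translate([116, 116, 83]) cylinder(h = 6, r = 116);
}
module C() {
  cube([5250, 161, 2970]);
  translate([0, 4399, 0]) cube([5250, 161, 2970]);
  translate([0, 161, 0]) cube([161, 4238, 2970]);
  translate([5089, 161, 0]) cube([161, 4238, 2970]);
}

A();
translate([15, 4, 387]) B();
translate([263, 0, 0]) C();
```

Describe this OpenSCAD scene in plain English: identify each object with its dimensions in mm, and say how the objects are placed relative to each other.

A is a four-legged stool. The seat is a 263×259×27 mm slab whose top surface is at z = 387 mm; four square legs, each 48×48 mm in cross-section, run from the floor (z = 0) to the underside of the seat, each flush with a corner of the seat. Four stretchers, 48 mm wide and 19 mm tall, connect adjacent legs with their undersides at z = 246 mm, each running between the inner faces of the legs it joins and aligned with the legs' outer faces on the other axis.

B is a spool: two coaxial disc flanges of radius 116 mm and thickness 6 mm, joined by a core cylinder of radius 56 mm and height 77 mm. The lower flange rests on z = 0 and the three cylinders share a vertical axis.

C is the wall frame of a small rectangular building: four walls, each 2970 mm tall and 161 mm thick, enclosing a footprint 5250 mm (x) by 4560 mm (y) outside-to-outside, with no floor or roof. The front and back walls (the −y and +y sides) span the full width; the two side walls fit between them.

The spool is on top of the stool. The house frame is against the stool's +x side, with their −y faces flush.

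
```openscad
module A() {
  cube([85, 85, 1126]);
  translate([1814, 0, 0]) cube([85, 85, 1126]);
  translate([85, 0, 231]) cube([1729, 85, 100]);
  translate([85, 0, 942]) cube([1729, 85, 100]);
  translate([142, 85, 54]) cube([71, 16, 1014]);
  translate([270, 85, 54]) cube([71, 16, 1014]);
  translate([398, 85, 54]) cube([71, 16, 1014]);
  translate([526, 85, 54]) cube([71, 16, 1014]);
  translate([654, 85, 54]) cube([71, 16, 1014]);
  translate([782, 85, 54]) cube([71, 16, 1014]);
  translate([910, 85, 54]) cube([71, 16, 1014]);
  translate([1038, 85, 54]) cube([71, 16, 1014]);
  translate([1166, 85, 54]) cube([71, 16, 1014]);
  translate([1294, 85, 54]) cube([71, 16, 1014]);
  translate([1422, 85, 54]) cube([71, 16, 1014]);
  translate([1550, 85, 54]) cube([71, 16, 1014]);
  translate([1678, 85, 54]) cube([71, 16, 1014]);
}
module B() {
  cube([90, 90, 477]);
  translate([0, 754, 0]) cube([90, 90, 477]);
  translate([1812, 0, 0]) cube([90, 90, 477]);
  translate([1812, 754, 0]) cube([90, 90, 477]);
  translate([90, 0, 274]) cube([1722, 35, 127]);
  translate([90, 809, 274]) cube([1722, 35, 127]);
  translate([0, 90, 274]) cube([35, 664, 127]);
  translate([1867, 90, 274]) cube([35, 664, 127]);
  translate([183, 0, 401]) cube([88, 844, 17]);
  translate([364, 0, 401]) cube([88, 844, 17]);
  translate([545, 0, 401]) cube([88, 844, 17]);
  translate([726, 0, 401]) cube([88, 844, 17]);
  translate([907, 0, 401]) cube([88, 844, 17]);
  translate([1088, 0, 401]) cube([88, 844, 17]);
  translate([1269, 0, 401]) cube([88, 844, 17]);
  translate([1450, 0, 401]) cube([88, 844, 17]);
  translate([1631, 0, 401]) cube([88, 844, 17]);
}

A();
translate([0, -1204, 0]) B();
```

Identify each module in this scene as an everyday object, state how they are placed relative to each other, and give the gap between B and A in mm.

The bed frame's nearest face is 360 mm from the fence section's −y face.

A is a fence section. B is a bed frame. The bed frame is on the floor beside the fence section on its −y side. The gap between the bed frame and the fence section is 360 mm.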